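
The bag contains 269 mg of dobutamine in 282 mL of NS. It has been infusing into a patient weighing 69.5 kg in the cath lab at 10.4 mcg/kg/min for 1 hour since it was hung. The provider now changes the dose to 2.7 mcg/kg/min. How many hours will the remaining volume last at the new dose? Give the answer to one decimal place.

Initial rate:
Dose = 10.4 mcg/kg/min × 69.5 kg = 722.8 mcg/min
722.8 mcg/min × 60 min/hr = 43368 mcg/hr
Concentration = 269 mg ÷ 282 mL = 0.9539007 mg/mL = 953.9007 mcg/mL
Rate = 43368 mcg/hr ÷ 953.9007 mcg/mL = 45.46385 mL/hr
Volume infused so far = 45.46385 mL/hr × 1 hr = 45.46385 mL
Volume remaining = 282 − 45.46385 = 236.5361 mL
New rate:
Dose = 2.7 mcg/kg/min × 69.5 kg = 187.65 mcg/min
187.65 mcg/min × 60 min/hr = 11259 mcg/hr
Rate = 11259 mcg/hr ÷ 953.9007 mcg/mL = 11.80312 mL/hr
Time remaining = 236.5361 mL ÷ 11.80312 mL/hr = 20.04015 hr

20.0 hours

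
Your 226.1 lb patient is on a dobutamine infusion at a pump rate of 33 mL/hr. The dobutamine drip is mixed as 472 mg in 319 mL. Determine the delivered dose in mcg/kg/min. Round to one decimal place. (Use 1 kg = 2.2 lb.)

Weight = 226.1 lb ÷ 2.2 lb/kg = 102.7727 kg
Concentration = 472 mg ÷ 319 mL = 1.479624 mg/mL = 1479.624 mcg/mL
Drug rate = 33 mL/hr × 1479.624 mcg/mL = 48827.59 mcg/hr
48827.59 mcg/hr ÷ 60 min/hr = 813.7931 mcg/min
813.7931 mcg/min ÷ 102.7727 kg = 7.918376 mcg/kg/min

7.9 mcg/kg/min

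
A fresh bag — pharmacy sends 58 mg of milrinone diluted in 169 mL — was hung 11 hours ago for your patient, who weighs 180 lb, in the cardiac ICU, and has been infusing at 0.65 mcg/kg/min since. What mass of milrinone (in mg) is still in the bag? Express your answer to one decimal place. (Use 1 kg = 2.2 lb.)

Weight = 180 lb ÷ 2.2 lb/kg = 81.81818 kg
Dose = 0.65 mcg/kg/min × 81.81818 kg = 53.18182 mcg/min
53.18182 mcg/min × 60 min/hr = 3190.909 mcg/hr
Concentration = 58 mg ÷ 169 mL = 0.3431953 mg/mL = 343.1953 mcg/mL
Rate = 3190.909 mcg/hr ÷ 343.1953 mcg/mL = 9.297649 mL/hr
Volume infused = 9.297649 mL/hr × 11 hr = 102.2741 mL
Volume remaining = 169 − 102.2741 = 66.72586 mL
Drug remaining = 66.72586 mL × 343.1953 mcg/mL = 22900 mcg = 22.9 mg

22.9 mg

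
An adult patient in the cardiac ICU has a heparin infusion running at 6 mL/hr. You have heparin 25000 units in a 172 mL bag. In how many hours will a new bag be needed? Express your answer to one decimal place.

28.7 hours

Duration = 172 mL ÷ 6 mL/hr = 28.66667 hr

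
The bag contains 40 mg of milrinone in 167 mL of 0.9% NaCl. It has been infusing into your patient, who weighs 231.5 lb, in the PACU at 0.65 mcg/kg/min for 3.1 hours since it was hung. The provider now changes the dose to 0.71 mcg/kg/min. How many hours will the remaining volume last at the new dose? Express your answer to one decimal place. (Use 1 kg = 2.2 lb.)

Initial rate:
Weight = 231.5 lb ÷ 2.2 lb/kg = 105.2273 kg
Dose = 0.65 mcg/kg/min × 105.2273 kg = 68.39773 mcg/min
68.39773 mcg/min × 60 min/hr = 4103.864 mcg/hr
Concentration = 40 mg ÷ 167 mL = 0.239521 mg/mL = 239.521 mcg/mL
Rate = 4103.864 mcg/hr ÷ 239.521 mcg/mL = 17.13363 mL/hr
Volume infused so far = 17.13363 mL/hr × 3.1 hr = 53.11426 mL
Volume remaining = 167 − 53.11426 = 113.8857 mL
New rate:
Dose = 0.71 mcg/kg/min × 105.2273 kg = 74.71136 mcg/min
74.71136 mcg/min × 60 min/hr = 4482.682 mcg/hr
Rate = 4482.682 mcg/hr ÷ 239.521 mcg/mL = 18.7152 mL/hr
Time remaining = 113.8857 mL ÷ 18.7152 mL/hr = 6.085202 hr

6.1 hours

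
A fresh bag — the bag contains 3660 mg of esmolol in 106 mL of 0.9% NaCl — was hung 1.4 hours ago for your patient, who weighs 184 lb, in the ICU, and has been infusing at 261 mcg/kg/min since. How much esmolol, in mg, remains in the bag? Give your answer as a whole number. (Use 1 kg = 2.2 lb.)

Weight = 184 lb ÷ 2.2 lb/kg = 83.63636 kg
Dose = 261 mcg/kg/min × 83.63636 kg = 21829.09 mcg/min
21829.09 mcg/min × 60 min/hr = 1309745 mcg/hr
Concentration = 3660 mg ÷ 106 mL = 34.5283 mg/mL = 34528.3 mcg/mL
Rate = 1309745 mcg/hr ÷ 34528.3 mcg/mL = 37.93252 mL/hr
Volume infused = 37.93252 mL/hr × 1.4 hr = 53.10553 mL
Volume remaining = 106 − 53.10553 = 52.89447 mL
Drug remaining = 52.89447 mL × 34528.3 mcg/mL = 1826356 mcg = 1826.356 mg

1826 mg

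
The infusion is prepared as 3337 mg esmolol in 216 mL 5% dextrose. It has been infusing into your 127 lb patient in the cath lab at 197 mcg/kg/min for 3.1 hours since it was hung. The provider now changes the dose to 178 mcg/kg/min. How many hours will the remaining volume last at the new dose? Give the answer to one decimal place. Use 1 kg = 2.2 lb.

2.0 hours

Initial rate:
Weight = 127 lb ÷ 2.2 lb/kg = 57.72727 kg
Dose = 197 mcg/kg/min × 57.72727 kg = 11372.27 mcg/min
11372.27 mcg/min × 60 min/hr = 682336.4 mcg/hr
Concentration = 3337 mg ÷ 216 mL = 15.44907 mg/mL = 15449.07 mcg/mL
Rate = 682336.4 mcg/hr ÷ 15449.07 mcg/mL = 44.16681 mL/hr
Volume infused so far = 44.16681 mL/hr × 3.1 hr = 136.9171 mL
Volume remaining = 216 − 136.9171 = 79.08288 mL
New rate:
Dose = 178 mcg/kg/min × 57.72727 kg = 10275.45 mcg/min
10275.45 mcg/min × 60 min/hr = 616527.3 mcg/hr
Rate = 616527.3 mcg/hr ÷ 15449.07 mcg/mL = 39.90707 mL/hr
Time remaining = 79.08288 mL ÷ 39.90707 mL/hr = 1.981676 hr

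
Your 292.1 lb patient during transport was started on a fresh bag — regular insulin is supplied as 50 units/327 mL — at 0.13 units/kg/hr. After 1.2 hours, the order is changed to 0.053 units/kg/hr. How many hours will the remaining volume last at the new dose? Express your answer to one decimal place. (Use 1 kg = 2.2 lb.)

4.2 hours

Initial rate:
Weight = 292.1 lb ÷ 2.2 lb/kg = 132.7727 kg
Dose = 0.13 units/kg/hr × 132.7727 kg = 17.26045 units/hr
Concentration = 50 units ÷ 327 mL = 0.1529052 units/mL
Rate = 17.26045 units/hr ÷ 0.1529052 units/mL = 112.8834 mL/hr
Volume infused so far = 112.8834 mL/hr × 1.2 hr = 135.46 mL
Volume remaining = 327 − 135.46 = 191.54 mL
New rate:
Dose = 0.053 units/kg/hr × 132.7727 kg = 7.036955 units/hr
Rate = 7.036955 units/hr ÷ 0.1529052 units/mL = 46.02168 mL/hr
Time remaining = 191.54 mL ÷ 46.02168 mL/hr = 4.16195 hr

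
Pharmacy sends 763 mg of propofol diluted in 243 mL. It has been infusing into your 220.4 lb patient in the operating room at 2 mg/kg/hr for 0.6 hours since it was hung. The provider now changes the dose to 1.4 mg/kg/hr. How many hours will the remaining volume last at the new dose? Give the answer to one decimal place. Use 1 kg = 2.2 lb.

4.6 hours

Initial rate:
Weight = 220.4 lb ÷ 2.2 lb/kg = 100.1818 kg
Dose = 2 mg/kg/hr × 100.1818 kg = 200.3636 mg/hr
Concentration = 763 mg ÷ 243 mL = 3.139918 mg/mL
Rate = 200.3636 mg/hr ÷ 3.139918 mg/mL = 63.81175 mL/hr
Volume infused so far = 63.81175 mL/hr × 0.6 hr = 38.28705 mL
Volume remaining = 243 − 38.28705 = 204.713 mL
New rate:
Dose = 1.4 mg/kg/hr × 100.1818 kg = 140.2545 mg/hr
Rate = 140.2545 mg/hr ÷ 3.139918 mg/mL = 44.66822 mL/hr
Time remaining = 204.713 mL ÷ 44.66822 mL/hr = 4.582966 hr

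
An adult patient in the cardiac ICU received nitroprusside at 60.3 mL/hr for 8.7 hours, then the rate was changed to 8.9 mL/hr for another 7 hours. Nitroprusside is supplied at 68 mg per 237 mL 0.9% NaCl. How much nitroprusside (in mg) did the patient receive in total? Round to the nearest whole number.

Concentration = 68 mg ÷ 237 mL = 0.2869198 mg/mL
Stage 1: 60.3 mL/hr × 8.7 hr = 524.61 mL → 524.61 mL × 0.2869198 mg/mL = 150.521 mg
Stage 2: 8.9 mL/hr × 7 hr = 62.3 mL → 62.3 mL × 0.2869198 mg/mL = 17.87511 mg
Total = 150.521 + 17.87511 = 168.3961 mg

168 mg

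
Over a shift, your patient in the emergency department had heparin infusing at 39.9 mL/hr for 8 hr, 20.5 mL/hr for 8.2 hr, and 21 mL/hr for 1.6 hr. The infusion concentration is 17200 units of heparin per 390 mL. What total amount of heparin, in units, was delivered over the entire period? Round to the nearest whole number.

Concentration = 17200 units ÷ 390 mL = 44.10256 units/mL
Stage 1: 39.9 mL/hr × 8 hr = 319.2 mL → 319.2 mL × 44.10256 units/mL = 14077.54 units
Stage 2: 20.5 mL/hr × 8.2 hr = 168.1 mL → 168.1 mL × 44.10256 units/mL = 7413.641 units
Stage 3: 21 mL/hr × 1.6 hr = 33.6 mL → 33.6 mL × 44.10256 units/mL = 1481.846 units
Total = 14077.54 + 7413.641 + 1481.846 = 22973.03 units

22973 units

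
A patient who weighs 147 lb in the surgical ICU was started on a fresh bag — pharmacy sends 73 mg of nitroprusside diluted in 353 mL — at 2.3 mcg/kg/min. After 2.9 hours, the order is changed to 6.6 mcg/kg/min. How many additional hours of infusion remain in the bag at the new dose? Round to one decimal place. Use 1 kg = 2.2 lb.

1.7 hours

Initial rate:
Weight = 147 lb ÷ 2.2 lb/kg = 66.81818 kg
Dose = 2.3 mcg/kg/min × 66.81818 kg = 153.6818 mcg/min
153.6818 mcg/min × 60 min/hr = 9220.909 mcg/hr
Concentration = 73 mg ÷ 353 mL = 0.2067989 mg/mL = 206.7989 mcg/mL
Rate = 9220.909 mcg/hr ÷ 206.7989 mcg/mL = 44.58878 mL/hr
Volume infused so far = 44.58878 mL/hr × 2.9 hr = 129.3075 mL
Volume remaining = 353 − 129.3075 = 223.6925 mL
New rate:
Dose = 6.6 mcg/kg/min × 66.81818 kg = 441 mcg/min
441 mcg/min × 60 min/hr = 26460 mcg/hr
Rate = 26460 mcg/hr ÷ 206.7989 mcg/mL = 127.9504 mL/hr
Time remaining = 223.6925 mL ÷ 127.9504 mL/hr = 1.748275 hr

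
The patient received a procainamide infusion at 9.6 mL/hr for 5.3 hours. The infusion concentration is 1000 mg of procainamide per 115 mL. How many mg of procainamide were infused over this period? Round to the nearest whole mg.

442 mg

Concentration = 1000 mg ÷ 115 mL = 8.695652 mg/mL
Drug rate = 9.6 mL/hr × 8.695652 mg/mL = 83.47826 mg/hr
Total = 83.47826 mg/hr × 5.3 hr = 442.4348 mg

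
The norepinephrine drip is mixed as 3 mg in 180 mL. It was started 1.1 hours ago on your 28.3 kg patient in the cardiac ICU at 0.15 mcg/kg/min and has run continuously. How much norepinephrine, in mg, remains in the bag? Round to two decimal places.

Dose = 0.15 mcg/kg/min × 28.3 kg = 4.245 mcg/min
4.245 mcg/min × 60 min/hr = 254.7 mcg/hr
Concentration = 3 mg ÷ 180 mL = 0.01666667 mg/mL = 16.66667 mcg/mL
Rate = 254.7 mcg/hr ÷ 16.66667 mcg/mL = 15.282 mL/hr
Volume infused = 15.282 mL/hr × 1.1 hr = 16.8102 mL
Volume remaining = 180 − 16.8102 = 163.1898 mL
Drug remaining = 163.1898 mL × 16.66667 mcg/mL = 2719.83 mcg = 2.71983 mg

2.72 mg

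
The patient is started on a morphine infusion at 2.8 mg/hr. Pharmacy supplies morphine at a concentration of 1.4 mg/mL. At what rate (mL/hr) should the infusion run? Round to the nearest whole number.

Rate = 2.8 mg/hr ÷ 1.4 mg/mL = 2 mL/hr

2 mL/hr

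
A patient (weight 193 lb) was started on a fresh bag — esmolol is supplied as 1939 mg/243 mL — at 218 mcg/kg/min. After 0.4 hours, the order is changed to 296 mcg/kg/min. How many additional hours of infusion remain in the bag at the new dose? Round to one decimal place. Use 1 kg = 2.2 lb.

Initial rate:
Weight = 193 lb ÷ 2.2 lb/kg = 87.72727 kg
Dose = 218 mcg/kg/min × 87.72727 kg = 19124.55 mcg/min
19124.55 mcg/min × 60 min/hr = 1147473 mcg/hr
Concentration = 1939 mg ÷ 243 mL = 7.979424 mg/mL = 7979.424 mcg/mL
Rate = 1147473 mcg/hr ÷ 7979.424 mcg/mL = 143.804 mL/hr
Volume infused so far = 143.804 mL/hr × 0.4 hr = 57.52158 mL
Volume remaining = 243 − 57.52158 = 185.4784 mL
New rate:
Dose = 296 mcg/kg/min × 87.72727 kg = 25967.27 mcg/min
25967.27 mcg/min × 60 min/hr = 1558036 mcg/hr
Rate = 1558036 mcg/hr ÷ 7979.424 mcg/mL = 195.2567 mL/hr
Time remaining = 185.4784 mL ÷ 195.2567 mL/hr = 0.9499206 hr

0.9 hours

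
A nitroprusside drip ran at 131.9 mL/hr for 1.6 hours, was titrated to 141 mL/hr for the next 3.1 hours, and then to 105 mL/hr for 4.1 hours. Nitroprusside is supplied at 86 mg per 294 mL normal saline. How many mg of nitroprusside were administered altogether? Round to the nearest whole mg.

Concentration = 86 mg ÷ 294 mL = 0.292517 mg/mL
Stage 1: 131.9 mL/hr × 1.6 hr = 211.04 mL → 211.04 mL × 0.292517 mg/mL = 61.73279 mg
Stage 2: 141 mL/hr × 3.1 hr = 437.1 mL → 437.1 mL × 0.292517 mg/mL = 127.8592 mg
Stage 3: 105 mL/hr × 4.1 hr = 430.5 mL → 430.5 mL × 0.292517 mg/mL = 125.9286 mg
Total = 61.73279 + 127.8592 + 125.9286 = 315.5205 mg

316 mg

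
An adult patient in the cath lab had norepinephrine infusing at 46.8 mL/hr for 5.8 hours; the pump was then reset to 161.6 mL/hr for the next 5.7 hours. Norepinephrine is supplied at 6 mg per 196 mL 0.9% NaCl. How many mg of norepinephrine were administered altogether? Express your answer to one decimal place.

36.5 mg

Concentration = 6 mg ÷ 196 mL = 0.03061224 mg/mL
Stage 1: 46.8 mL/hr × 5.8 hr = 271.44 mL → 271.44 mL × 0.03061224 mg/mL = 8.309388 mg
Stage 2: 161.6 mL/hr × 5.7 hr = 921.12 mL → 921.12 mL × 0.03061224 mg/mL = 28.19755 mg
Total = 8.309388 + 28.19755 = 36.50694 mg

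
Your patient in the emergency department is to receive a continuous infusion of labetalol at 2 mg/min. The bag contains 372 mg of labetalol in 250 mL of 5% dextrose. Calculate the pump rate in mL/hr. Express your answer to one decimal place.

80.6 mL/hr

2 mg/min × 60 min/hr = 120 mg/hr
Concentration = 372 mg ÷ 250 mL = 1.488 mg/mL
Rate = 120 mg/hr ÷ 1.488 mg/mL = 80.64516 mL/hr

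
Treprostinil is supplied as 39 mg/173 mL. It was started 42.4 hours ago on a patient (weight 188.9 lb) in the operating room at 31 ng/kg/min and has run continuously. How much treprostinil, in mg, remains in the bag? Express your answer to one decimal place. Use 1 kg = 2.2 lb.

32.2 mg

Weight = 188.9 lb ÷ 2.2 lb/kg = 85.86364 kg
Dose = 31 ng/kg/min × 85.86364 kg = 2661.773 ng/min
2661.773 ng/min × 60 min/hr = 159706.4 ng/hr
Concentration = 39 mg ÷ 173 mL = 0.2254335 mg/mL = 225433.5 ng/mL
Rate = 159706.4 ng/hr ÷ 225433.5 ng/mL = 0.708441 mL/hr
Volume infused = 0.708441 mL/hr × 42.4 hr = 30.0379 mL
Volume remaining = 173 − 30.0379 = 142.9621 mL
Drug remaining = 142.9621 mL × 225433.5 ng/mL = 32228450 ng = 32.22845 mg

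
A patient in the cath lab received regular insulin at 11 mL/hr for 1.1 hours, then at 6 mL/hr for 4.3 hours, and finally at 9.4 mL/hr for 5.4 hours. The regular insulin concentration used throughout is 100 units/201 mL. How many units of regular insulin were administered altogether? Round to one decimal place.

Concentration = 100 units ÷ 201 mL = 0.4975124 units/mL
Stage 1: 11 mL/hr × 1.1 hr = 12.1 mL → 12.1 mL × 0.4975124 units/mL = 6.0199 units
Stage 2: 6 mL/hr × 4.3 hr = 25.8 mL → 25.8 mL × 0.4975124 units/mL = 12.83582 units
Stage 3: 9.4 mL/hr × 5.4 hr = 50.76 mL → 50.76 mL × 0.4975124 units/mL = 25.25373 units
Total = 6.0199 + 12.83582 + 25.25373 = 44.10945 units

44.1 units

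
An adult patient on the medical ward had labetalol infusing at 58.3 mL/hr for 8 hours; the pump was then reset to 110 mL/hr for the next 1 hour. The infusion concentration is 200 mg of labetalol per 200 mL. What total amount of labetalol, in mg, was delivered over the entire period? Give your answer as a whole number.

Concentration = 200 mg ÷ 200 mL = 1 mg/mL
Stage 1: 58.3 mL/hr × 8 hr = 466.4 mL → 466.4 mL × 1 mg/mL = 466.4 mg
Stage 2: 110 mL/hr × 1 hr = 110 mL → 110 mL × 1 mg/mL = 110 mg
Total = 466.4 + 110 = 576.4 mg

576 mg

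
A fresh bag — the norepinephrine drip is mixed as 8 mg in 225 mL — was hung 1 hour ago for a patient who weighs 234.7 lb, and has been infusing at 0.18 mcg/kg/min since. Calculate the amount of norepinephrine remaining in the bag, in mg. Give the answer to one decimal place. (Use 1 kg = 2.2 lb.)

Weight = 234.7 lb ÷ 2.2 lb/kg = 106.6818 kg
Dose = 0.18 mcg/kg/min × 106.6818 kg = 19.20273 mcg/min
19.20273 mcg/min × 60 min/hr = 1152.164 mcg/hr
Concentration = 8 mg ÷ 225 mL = 0.03555556 mg/mL = 35.55556 mcg/mL
Rate = 1152.164 mcg/hr ÷ 35.55556 mcg/mL = 32.4046 mL/hr
Volume infused = 32.4046 mL/hr × 1 hr = 32.4046 mL
Volume remaining = 225 − 32.4046 = 192.5954 mL
Drug remaining = 192.5954 mL × 35.55556 mcg/mL = 6847.836 mcg = 6.847836 mg

6.8 mg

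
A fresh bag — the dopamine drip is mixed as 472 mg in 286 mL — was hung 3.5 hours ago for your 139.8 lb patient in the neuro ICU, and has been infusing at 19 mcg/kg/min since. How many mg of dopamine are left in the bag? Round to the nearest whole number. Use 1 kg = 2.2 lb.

Weight = 139.8 lb ÷ 2.2 lb/kg = 63.54545 kg
Dose = 19 mcg/kg/min × 63.54545 kg = 1207.364 mcg/min
1207.364 mcg/min × 60 min/hr = 72441.82 mcg/hr
Concentration = 472 mg ÷ 286 mL = 1.65035 mg/mL = 1650.35 mcg/mL
Rate = 72441.82 mcg/hr ÷ 1650.35 mcg/mL = 43.89483 mL/hr
Volume infused = 43.89483 mL/hr × 3.5 hr = 153.6319 mL
Volume remaining = 286 − 153.6319 = 132.3681 mL
Drug remaining = 132.3681 mL × 1650.35 mcg/mL = 218453.6 mcg = 218.4536 mg

218 mg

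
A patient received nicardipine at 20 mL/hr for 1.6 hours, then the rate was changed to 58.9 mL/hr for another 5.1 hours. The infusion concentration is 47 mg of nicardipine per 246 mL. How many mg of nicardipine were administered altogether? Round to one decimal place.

63.5 mg

Concentration = 47 mg ÷ 246 mL = 0.1910569 mg/mL
Stage 1: 20 mL/hr × 1.6 hr = 32 mL → 32 mL × 0.1910569 mg/mL = 6.113821 mg
Stage 2: 58.9 mL/hr × 5.1 hr = 300.39 mL → 300.39 mL × 0.1910569 mg/mL = 57.39159 mg
Total = 6.113821 + 57.39159 = 63.50541 mg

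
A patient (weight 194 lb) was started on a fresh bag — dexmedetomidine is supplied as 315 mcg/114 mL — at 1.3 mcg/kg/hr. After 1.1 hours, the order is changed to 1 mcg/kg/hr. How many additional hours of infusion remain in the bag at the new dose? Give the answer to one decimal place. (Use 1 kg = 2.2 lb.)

Initial rate:
Weight = 194 lb ÷ 2.2 lb/kg = 88.18182 kg
Dose = 1.3 mcg/kg/hr × 88.18182 kg = 114.6364 mcg/hr
Concentration = 315 mcg ÷ 114 mL = 2.763158 mcg/mL
Rate = 114.6364 mcg/hr ÷ 2.763158 mcg/mL = 41.48745 mL/hr
Volume infused so far = 41.48745 mL/hr × 1.1 hr = 45.63619 mL
Volume remaining = 114 − 45.63619 = 68.36381 mL
New rate:
Dose = 1 mcg/kg/hr × 88.18182 kg = 88.18182 mcg/hr
Rate = 88.18182 mcg/hr ÷ 2.763158 mcg/mL = 31.91342 mL/hr
Time remaining = 68.36381 mL ÷ 31.91342 mL/hr = 2.142165 hr

2.1 hours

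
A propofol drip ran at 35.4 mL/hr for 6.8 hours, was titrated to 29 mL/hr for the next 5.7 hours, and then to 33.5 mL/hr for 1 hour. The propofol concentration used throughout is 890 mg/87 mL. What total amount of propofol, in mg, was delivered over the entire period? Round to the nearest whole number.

Concentration = 890 mg ÷ 87 mL = 10.22989 mg/mL
Stage 1: 35.4 mL/hr × 6.8 hr = 240.72 mL → 240.72 mL × 10.22989 mg/mL = 2462.538 mg
Stage 2: 29 mL/hr × 5.7 hr = 165.3 mL → 165.3 mL × 10.22989 mg/mL = 1691 mg
Stage 3: 33.5 mL/hr × 1 hr = 33.5 mL → 33.5 mL × 10.22989 mg/mL = 342.7011 mg
Total = 2462.538 + 1691 + 342.7011 = 4496.239 mg

4496 mg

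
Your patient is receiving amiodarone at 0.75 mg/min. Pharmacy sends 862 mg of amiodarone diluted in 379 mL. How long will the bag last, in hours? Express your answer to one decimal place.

19.2 hours

0.75 mg/min × 60 min/hr = 45 mg/hr
Concentration = 862 mg ÷ 379 mL = 2.274406 mg/mL
Rate = 45 mg/hr ÷ 2.274406 mg/mL = 19.78538 mL/hr
Duration = 379 mL ÷ 19.78538 mL/hr = 19.15556 hr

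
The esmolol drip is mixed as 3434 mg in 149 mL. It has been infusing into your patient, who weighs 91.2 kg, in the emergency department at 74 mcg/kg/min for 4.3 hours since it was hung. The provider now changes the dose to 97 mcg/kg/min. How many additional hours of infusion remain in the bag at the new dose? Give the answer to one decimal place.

3.2 hours

Initial rate:
Dose = 74 mcg/kg/min × 91.2 kg = 6748.8 mcg/min
6748.8 mcg/min × 60 min/hr = 404928 mcg/hr
Concentration = 3434 mg ÷ 149 mL = 23.04698 mg/mL = 23046.98 mcg/mL
Rate = 404928 mcg/hr ÷ 23046.98 mcg/mL = 17.56968 mL/hr
Volume infused so far = 17.56968 mL/hr × 4.3 hr = 75.54961 mL
Volume remaining = 149 − 75.54961 = 73.45039 mL
New rate:
Dose = 97 mcg/kg/min × 91.2 kg = 8846.4 mcg/min
8846.4 mcg/min × 60 min/hr = 530784 mcg/hr
Rate = 530784 mcg/hr ÷ 23046.98 mcg/mL = 23.03052 mL/hr
Time remaining = 73.45039 mL ÷ 23.03052 mL/hr = 3.189263 hr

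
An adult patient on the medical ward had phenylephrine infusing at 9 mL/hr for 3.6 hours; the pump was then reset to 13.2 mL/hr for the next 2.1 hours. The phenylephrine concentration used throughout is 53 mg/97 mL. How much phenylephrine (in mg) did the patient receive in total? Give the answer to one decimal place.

Concentration = 53 mg ÷ 97 mL = 0.5463918 mg/mL
Stage 1: 9 mL/hr × 3.6 hr = 32.4 mL → 32.4 mL × 0.5463918 mg/mL = 17.70309 mg
Stage 2: 13.2 mL/hr × 2.1 hr = 27.72 mL → 27.72 mL × 0.5463918 mg/mL = 15.14598 mg
Total = 17.70309 + 15.14598 = 32.84907 mg

32.8 mg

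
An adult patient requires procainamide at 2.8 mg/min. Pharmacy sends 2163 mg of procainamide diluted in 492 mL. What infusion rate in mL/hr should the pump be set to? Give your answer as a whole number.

2.8 mg/min × 60 min/hr = 168 mg/hr
Concentration = 2163 mg ÷ 492 mL = 4.396341 mg/mL
Rate = 168 mg/hr ÷ 4.396341 mg/mL = 38.21359 mL/hr

38 mL/hr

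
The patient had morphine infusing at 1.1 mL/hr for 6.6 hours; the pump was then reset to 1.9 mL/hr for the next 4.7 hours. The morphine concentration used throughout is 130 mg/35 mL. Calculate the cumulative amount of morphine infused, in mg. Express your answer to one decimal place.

Concentration = 130 mg ÷ 35 mL = 3.714286 mg/mL
Stage 1: 1.1 mL/hr × 6.6 hr = 7.26 mL → 7.26 mL × 3.714286 mg/mL = 26.96571 mg
Stage 2: 1.9 mL/hr × 4.7 hr = 8.93 mL → 8.93 mL × 3.714286 mg/mL = 33.16857 mg
Total = 26.96571 + 33.16857 = 60.13429 mg

60.1 mg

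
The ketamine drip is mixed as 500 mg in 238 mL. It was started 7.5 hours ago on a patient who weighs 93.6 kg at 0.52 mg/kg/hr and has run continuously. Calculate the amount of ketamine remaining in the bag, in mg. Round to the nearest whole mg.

Dose = 0.52 mg/kg/hr × 93.6 kg = 48.672 mg/hr
Concentration = 500 mg ÷ 238 mL = 2.10084 mg/mL
Rate = 48.672 mg/hr ÷ 2.10084 mg/mL = 23.16787 mL/hr
Volume infused = 23.16787 mL/hr × 7.5 hr = 173.759 mL
Volume remaining = 238 − 173.759 = 64.24096 mL
Drug remaining = 64.24096 mL × 2.10084 mg/mL = 134.96 mg

135 mg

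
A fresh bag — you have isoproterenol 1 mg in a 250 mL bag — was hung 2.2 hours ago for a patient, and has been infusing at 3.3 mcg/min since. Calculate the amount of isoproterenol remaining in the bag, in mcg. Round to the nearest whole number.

564 mcg

3.3 mcg/min × 60 min/hr = 198 mcg/hr
Concentration = 1 mg ÷ 250 mL = 0.004 mg/mL = 4 mcg/mL
Rate = 198 mcg/hr ÷ 4 mcg/mL = 49.5 mL/hr
Volume infused = 49.5 mL/hr × 2.2 hr = 108.9 mL
Volume remaining = 250 − 108.9 = 141.1 mL
Drug remaining = 141.1 mL × 4 mcg/mL = 564.4 mcg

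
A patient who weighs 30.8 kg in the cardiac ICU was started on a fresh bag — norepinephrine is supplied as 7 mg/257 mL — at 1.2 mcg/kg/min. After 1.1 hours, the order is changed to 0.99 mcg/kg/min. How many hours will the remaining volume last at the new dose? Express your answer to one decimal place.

2.5 hours

Initial rate:
Dose = 1.2 mcg/kg/min × 30.8 kg = 36.96 mcg/min
36.96 mcg/min × 60 min/hr = 2217.6 mcg/hr
Concentration = 7 mg ÷ 257 mL = 0.02723735 mg/mL = 27.23735 mcg/mL
Rate = 2217.6 mcg/hr ÷ 27.23735 mcg/mL = 81.4176 mL/hr
Volume infused so far = 81.4176 mL/hr × 1.1 hr = 89.55936 mL
Volume remaining = 257 − 89.55936 = 167.4406 mL
New rate:
Dose = 0.99 mcg/kg/min × 30.8 kg = 30.492 mcg/min
30.492 mcg/min × 60 min/hr = 1829.52 mcg/hr
Rate = 1829.52 mcg/hr ÷ 27.23735 mcg/mL = 67.16952 mL/hr
Time remaining = 167.4406 mL ÷ 67.16952 mL/hr = 2.492807 hr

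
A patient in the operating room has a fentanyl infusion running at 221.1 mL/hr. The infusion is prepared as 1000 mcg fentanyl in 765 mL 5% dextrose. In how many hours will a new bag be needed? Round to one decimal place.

Duration = 765 mL ÷ 221.1 mL/hr = 3.459973 hr

3.5 hours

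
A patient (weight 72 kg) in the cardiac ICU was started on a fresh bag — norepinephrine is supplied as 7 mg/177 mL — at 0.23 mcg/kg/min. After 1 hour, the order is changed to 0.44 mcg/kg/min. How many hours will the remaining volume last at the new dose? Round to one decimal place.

Initial rate:
Dose = 0.23 mcg/kg/min × 72 kg = 16.56 mcg/min
16.56 mcg/min × 60 min/hr = 993.6 mcg/hr
Concentration = 7 mg ÷ 177 mL = 0.03954802 mg/mL = 39.54802 mcg/mL
Rate = 993.6 mcg/hr ÷ 39.54802 mcg/mL = 25.12389 mL/hr
Volume infused so far = 25.12389 mL/hr × 1 hr = 25.12389 mL
Volume remaining = 177 − 25.12389 = 151.8761 mL
New rate:
Dose = 0.44 mcg/kg/min × 72 kg = 31.68 mcg/min
31.68 mcg/min × 60 min/hr = 1900.8 mcg/hr
Rate = 1900.8 mcg/hr ÷ 39.54802 mcg/mL = 48.06309 mL/hr
Time remaining = 151.8761 mL ÷ 48.06309 mL/hr = 3.159933 hr

3.2 hours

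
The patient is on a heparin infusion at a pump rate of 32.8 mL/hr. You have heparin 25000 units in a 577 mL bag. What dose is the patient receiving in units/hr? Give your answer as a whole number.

Concentration = 25000 units ÷ 577 mL = 43.32756 units/mL
Drug rate = 32.8 mL/hr × 43.32756 units/mL = 1421.144 units/hr

1421 units/hr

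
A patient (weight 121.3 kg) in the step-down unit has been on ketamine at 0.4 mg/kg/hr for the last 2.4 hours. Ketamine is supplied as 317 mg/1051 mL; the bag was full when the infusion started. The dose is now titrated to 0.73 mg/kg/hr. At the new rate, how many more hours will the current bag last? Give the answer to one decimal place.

2.3 hours

Initial rate:
Dose = 0.4 mg/kg/hr × 121.3 kg = 48.52 mg/hr
Concentration = 317 mg ÷ 1051 mL = 0.3016175 mg/mL
Rate = 48.52 mg/hr ÷ 0.3016175 mg/mL = 160.866 mL/hr
Volume infused so far = 160.866 mL/hr × 2.4 hr = 386.0784 mL
Volume remaining = 1051 − 386.0784 = 664.9216 mL
New rate:
Dose = 0.73 mg/kg/hr × 121.3 kg = 88.549 mg/hr
Rate = 88.549 mg/hr ÷ 0.3016175 mg/mL = 293.5804 mL/hr
Time remaining = 664.9216 mL ÷ 293.5804 mL/hr = 2.26487 hr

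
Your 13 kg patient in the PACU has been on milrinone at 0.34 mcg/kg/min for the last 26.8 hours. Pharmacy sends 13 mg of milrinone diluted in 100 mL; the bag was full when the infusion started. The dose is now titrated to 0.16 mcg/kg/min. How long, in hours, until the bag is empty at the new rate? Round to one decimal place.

Initial rate:
Dose = 0.34 mcg/kg/min × 13 kg = 4.42 mcg/min
4.42 mcg/min × 60 min/hr = 265.2 mcg/hr
Concentration = 13 mg ÷ 100 mL = 0.13 mg/mL = 130 mcg/mL
Rate = 265.2 mcg/hr ÷ 130 mcg/mL = 2.04 mL/hr
Volume infused so far = 2.04 mL/hr × 26.8 hr = 54.672 mL
Volume remaining = 100 − 54.672 = 45.328 mL
New rate:
Dose = 0.16 mcg/kg/min × 13 kg = 2.08 mcg/min
2.08 mcg/min × 60 min/hr = 124.8 mcg/hr
Rate = 124.8 mcg/hr ÷ 130 mcg/mL = 0.96 mL/hr
Time remaining = 45.328 mL ÷ 0.96 mL/hr = 47.21667 hr

47.2 hours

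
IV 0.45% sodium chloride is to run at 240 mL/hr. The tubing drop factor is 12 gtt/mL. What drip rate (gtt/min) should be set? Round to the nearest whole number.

48 gtt/min

240 mL/hr ÷ 60 min/hr = 4 mL/min
4 mL/min × 12 gtt/mL = 48 gtt/min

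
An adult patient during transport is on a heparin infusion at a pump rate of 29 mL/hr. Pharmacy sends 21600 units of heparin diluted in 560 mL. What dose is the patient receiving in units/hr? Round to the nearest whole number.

Concentration = 21600 units ÷ 560 mL = 38.57143 units/mL
Drug rate = 29 mL/hr × 38.57143 units/mL = 1118.571 units/hr

1119 units/hr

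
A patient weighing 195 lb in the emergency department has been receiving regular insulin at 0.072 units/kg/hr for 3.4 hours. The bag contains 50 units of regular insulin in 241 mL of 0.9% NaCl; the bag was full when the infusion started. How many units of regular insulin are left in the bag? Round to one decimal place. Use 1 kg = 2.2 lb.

28.3 units

Weight = 195 lb ÷ 2.2 lb/kg = 88.63636 kg
Dose = 0.072 units/kg/hr × 88.63636 kg = 6.381818 units/hr
Concentration = 50 units ÷ 241 mL = 0.2074689 units/mL
Rate = 6.381818 units/hr ÷ 0.2074689 units/mL = 30.76036 mL/hr
Volume infused = 30.76036 mL/hr × 3.4 hr = 104.5852 mL
Volume remaining = 241 − 104.5852 = 136.4148 mL
Drug remaining = 136.4148 mL × 0.2074689 units/mL = 28.30182 units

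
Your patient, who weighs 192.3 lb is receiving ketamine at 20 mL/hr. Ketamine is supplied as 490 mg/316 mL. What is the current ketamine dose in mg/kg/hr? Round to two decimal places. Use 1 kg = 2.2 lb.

0.35 mg/kg/hr

Weight = 192.3 lb ÷ 2.2 lb/kg = 87.40909 kg
Concentration = 490 mg ÷ 316 mL = 1.550633 mg/mL
Drug rate = 20 mL/hr × 1.550633 mg/mL = 31.01266 mg/hr
31.01266 mg/hr ÷ 87.40909 kg = 0.354799 mg/kg/hr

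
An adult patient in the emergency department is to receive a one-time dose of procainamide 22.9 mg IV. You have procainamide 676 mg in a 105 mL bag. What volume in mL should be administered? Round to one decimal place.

3.6 mL

Concentration = 676 mg ÷ 105 mL = 6.438095 mg/mL
Volume = 22.9 mg ÷ 6.438095 mg/mL = 3.556953 mL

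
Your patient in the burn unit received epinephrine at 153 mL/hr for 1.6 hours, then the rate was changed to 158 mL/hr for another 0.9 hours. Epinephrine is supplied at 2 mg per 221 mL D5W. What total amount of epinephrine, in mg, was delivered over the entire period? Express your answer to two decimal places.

Concentration = 2 mg ÷ 221 mL = 0.009049774 mg/mL
Stage 1: 153 mL/hr × 1.6 hr = 244.8 mL → 244.8 mL × 0.009049774 mg/mL = 2.215385 mg
Stage 2: 158 mL/hr × 0.9 hr = 142.2 mL → 142.2 mL × 0.009049774 mg/mL = 1.286878 mg
Total = 2.215385 + 1.286878 = 3.502262 mg

3.50 mg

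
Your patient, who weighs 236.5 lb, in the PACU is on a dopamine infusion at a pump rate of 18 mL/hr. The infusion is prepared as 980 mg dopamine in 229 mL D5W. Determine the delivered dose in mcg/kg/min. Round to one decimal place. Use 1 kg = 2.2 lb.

11.9 mcg/kg/min

Weight = 236.5 lb ÷ 2.2 lb/kg = 107.5 kg
Concentration = 980 mg ÷ 229 mL = 4.279476 mg/mL = 4279.476 mcg/mL
Drug rate = 18 mL/hr × 4279.476 mcg/mL = 77030.57 mcg/hr
77030.57 mcg/hr ÷ 60 min/hr = 1283.843 mcg/min
1283.843 mcg/min ÷ 107.5 kg = 11.94272 mcg/kg/min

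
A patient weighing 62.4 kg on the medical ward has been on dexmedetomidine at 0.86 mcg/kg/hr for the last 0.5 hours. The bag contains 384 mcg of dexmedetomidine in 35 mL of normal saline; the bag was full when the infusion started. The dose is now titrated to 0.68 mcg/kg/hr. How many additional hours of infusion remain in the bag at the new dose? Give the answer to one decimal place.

Initial rate:
Dose = 0.86 mcg/kg/hr × 62.4 kg = 53.664 mcg/hr
Concentration = 384 mcg ÷ 35 mL = 10.97143 mcg/mL
Rate = 53.664 mcg/hr ÷ 10.97143 mcg/mL = 4.89125 mL/hr
Volume infused so far = 4.89125 mL/hr × 0.5 hr = 2.445625 mL
Volume remaining = 35 − 2.445625 = 32.55438 mL
New rate:
Dose = 0.68 mcg/kg/hr × 62.4 kg = 42.432 mcg/hr
Rate = 42.432 mcg/hr ÷ 10.97143 mcg/mL = 3.8675 mL/hr
Time remaining = 32.55438 mL ÷ 3.8675 mL/hr = 8.417421 hr

8.4 hours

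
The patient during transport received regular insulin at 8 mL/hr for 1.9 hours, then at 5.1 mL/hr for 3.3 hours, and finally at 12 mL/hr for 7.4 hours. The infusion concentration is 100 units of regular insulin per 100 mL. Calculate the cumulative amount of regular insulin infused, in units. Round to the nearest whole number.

Concentration = 100 units ÷ 100 mL = 1 units/mL
Stage 1: 8 mL/hr × 1.9 hr = 15.2 mL → 15.2 mL × 1 units/mL = 15.2 units
Stage 2: 5.1 mL/hr × 3.3 hr = 16.83 mL → 16.83 mL × 1 units/mL = 16.83 units
Stage 3: 12 mL/hr × 7.4 hr = 88.8 mL → 88.8 mL × 1 units/mL = 88.8 units
Total = 15.2 + 16.83 + 88.8 = 120.83 units

121 units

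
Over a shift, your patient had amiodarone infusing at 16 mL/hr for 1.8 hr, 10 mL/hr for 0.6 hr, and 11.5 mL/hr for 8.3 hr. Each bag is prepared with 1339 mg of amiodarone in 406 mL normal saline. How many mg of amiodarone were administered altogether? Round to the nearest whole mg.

Concentration = 1339 mg ÷ 406 mL = 3.29803 mg/mL
Stage 1: 16 mL/hr × 1.8 hr = 28.8 mL → 28.8 mL × 3.29803 mg/mL = 94.98325 mg
Stage 2: 10 mL/hr × 0.6 hr = 6 mL → 6 mL × 3.29803 mg/mL = 19.78818 mg
Stage 3: 11.5 mL/hr × 8.3 hr = 95.45 mL → 95.45 mL × 3.29803 mg/mL = 314.7969 mg
Total = 94.98325 + 19.78818 + 314.7969 = 429.5683 mg

430 mg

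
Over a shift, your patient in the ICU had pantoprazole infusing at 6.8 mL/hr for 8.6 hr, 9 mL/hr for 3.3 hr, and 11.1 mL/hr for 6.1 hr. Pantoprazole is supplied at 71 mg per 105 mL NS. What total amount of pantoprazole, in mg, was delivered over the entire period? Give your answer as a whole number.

Concentration = 71 mg ÷ 105 mL = 0.6761905 mg/mL
Stage 1: 6.8 mL/hr × 8.6 hr = 58.48 mL → 58.48 mL × 0.6761905 mg/mL = 39.54362 mg
Stage 2: 9 mL/hr × 3.3 hr = 29.7 mL → 29.7 mL × 0.6761905 mg/mL = 20.08286 mg
Stage 3: 11.1 mL/hr × 6.1 hr = 67.71 mL → 67.71 mL × 0.6761905 mg/mL = 45.78486 mg
Total = 39.54362 + 20.08286 + 45.78486 = 105.4113 mg

105 mg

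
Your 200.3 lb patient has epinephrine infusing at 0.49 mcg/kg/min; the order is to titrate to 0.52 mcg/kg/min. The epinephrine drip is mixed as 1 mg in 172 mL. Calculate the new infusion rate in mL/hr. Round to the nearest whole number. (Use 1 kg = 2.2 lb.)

Weight = 200.3 lb ÷ 2.2 lb/kg = 91.04545 kg
Dose = 0.52 mcg/kg/min × 91.04545 kg = 47.34364 mcg/min
47.34364 mcg/min × 60 min/hr = 2840.618 mcg/hr
Concentration = 1 mg ÷ 172 mL = 0.005813953 mg/mL = 5.813953 mcg/mL
Rate = 2840.618 mcg/hr ÷ 5.813953 mcg/mL = 488.5863 mL/hr

489 mL/hr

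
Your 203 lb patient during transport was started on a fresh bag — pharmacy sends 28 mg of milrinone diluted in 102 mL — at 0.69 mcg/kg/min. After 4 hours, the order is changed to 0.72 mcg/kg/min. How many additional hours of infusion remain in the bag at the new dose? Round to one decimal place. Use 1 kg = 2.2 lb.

Initial rate:
Weight = 203 lb ÷ 2.2 lb/kg = 92.27273 kg
Dose = 0.69 mcg/kg/min × 92.27273 kg = 63.66818 mcg/min
63.66818 mcg/min × 60 min/hr = 3820.091 mcg/hr
Concentration = 28 mg ÷ 102 mL = 0.2745098 mg/mL = 274.5098 mcg/mL
Rate = 3820.091 mcg/hr ÷ 274.5098 mcg/mL = 13.91605 mL/hr
Volume infused so far = 13.91605 mL/hr × 4 hr = 55.66418 mL
Volume remaining = 102 − 55.66418 = 46.33582 mL
New rate:
Dose = 0.72 mcg/kg/min × 92.27273 kg = 66.43636 mcg/min
66.43636 mcg/min × 60 min/hr = 3986.182 mcg/hr
Rate = 3986.182 mcg/hr ÷ 274.5098 mcg/mL = 14.52109 mL/hr
Time remaining = 46.33582 mL ÷ 14.52109 mL/hr = 3.190932 hr

3.2 hours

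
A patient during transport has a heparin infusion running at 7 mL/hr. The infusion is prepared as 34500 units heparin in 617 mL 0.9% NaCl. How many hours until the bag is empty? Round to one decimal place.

88.1 hours

Duration = 617 mL ÷ 7 mL/hr = 88.14286 hr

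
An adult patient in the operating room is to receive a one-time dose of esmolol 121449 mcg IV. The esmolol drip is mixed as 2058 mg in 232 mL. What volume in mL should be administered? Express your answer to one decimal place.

13.7 mL

Concentration = 2058 mg ÷ 232 mL = 8.87069 mg/mL = 8870.69 mcg/mL
Volume = 121449 mcg ÷ 8870.69 mcg/mL = 13.69104 mL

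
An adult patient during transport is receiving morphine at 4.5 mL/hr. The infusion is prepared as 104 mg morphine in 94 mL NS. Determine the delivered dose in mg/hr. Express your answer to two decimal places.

4.98 mg/hr

Concentration = 104 mg ÷ 94 mL = 1.106383 mg/mL
Drug rate = 4.5 mL/hr × 1.106383 mg/mL = 4.978723 mg/hr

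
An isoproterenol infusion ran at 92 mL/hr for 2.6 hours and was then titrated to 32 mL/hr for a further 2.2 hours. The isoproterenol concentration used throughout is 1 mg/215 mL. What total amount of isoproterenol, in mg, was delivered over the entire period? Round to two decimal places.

Concentration = 1 mg ÷ 215 mL = 0.004651163 mg/mL
Stage 1: 92 mL/hr × 2.6 hr = 239.2 mL → 239.2 mL × 0.004651163 mg/mL = 1.112558 mg
Stage 2: 32 mL/hr × 2.2 hr = 70.4 mL → 70.4 mL × 0.004651163 mg/mL = 0.3274419 mg
Total = 1.112558 + 0.3274419 = 1.44 mg

1.44 mg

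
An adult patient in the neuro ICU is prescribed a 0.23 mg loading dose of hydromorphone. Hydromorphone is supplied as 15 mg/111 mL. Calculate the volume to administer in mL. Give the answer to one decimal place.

Concentration = 15 mg ÷ 111 mL = 0.1351351 mg/mL
Volume = 0.23 mg ÷ 0.1351351 mg/mL = 1.702 mL

1.7 mL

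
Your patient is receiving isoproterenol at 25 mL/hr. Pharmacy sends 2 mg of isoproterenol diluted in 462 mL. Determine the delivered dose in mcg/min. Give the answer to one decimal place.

1.8 mcg/min

Concentration = 2 mg ÷ 462 mL = 0.004329004 mg/mL = 4.329004 mcg/mL
Drug rate = 25 mL/hr × 4.329004 mcg/mL = 108.2251 mcg/hr
108.2251 mcg/hr ÷ 60 min/hr = 1.803752 mcg/min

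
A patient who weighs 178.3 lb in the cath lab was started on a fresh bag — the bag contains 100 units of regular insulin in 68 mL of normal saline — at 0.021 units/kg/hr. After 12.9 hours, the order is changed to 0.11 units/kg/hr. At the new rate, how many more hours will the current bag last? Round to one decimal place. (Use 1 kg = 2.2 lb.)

8.8 hours

Initial rate:
Weight = 178.3 lb ÷ 2.2 lb/kg = 81.04545 kg
Dose = 0.021 units/kg/hr × 81.04545 kg = 1.701955 units/hr
Concentration = 100 units ÷ 68 mL = 1.470588 units/mL
Rate = 1.701955 units/hr ÷ 1.470588 units/mL = 1.157329 mL/hr
Volume infused so far = 1.157329 mL/hr × 12.9 hr = 14.92955 mL
Volume remaining = 68 − 14.92955 = 53.07045 mL
New rate:
Dose = 0.11 units/kg/hr × 81.04545 kg = 8.915 units/hr
Rate = 8.915 units/hr ÷ 1.470588 units/mL = 6.0622 mL/hr
Time remaining = 53.07045 mL ÷ 6.0622 mL/hr = 8.754323 hr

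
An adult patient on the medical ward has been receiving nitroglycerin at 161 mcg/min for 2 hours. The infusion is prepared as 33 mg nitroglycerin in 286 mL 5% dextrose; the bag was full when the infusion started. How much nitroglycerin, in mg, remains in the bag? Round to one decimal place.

13.7 mg

161 mcg/min × 60 min/hr = 9660 mcg/hr
Concentration = 33 mg ÷ 286 mL = 0.1153846 mg/mL = 115.3846 mcg/mL
Rate = 9660 mcg/hr ÷ 115.3846 mcg/mL = 83.72 mL/hr
Volume infused = 83.72 mL/hr × 2 hr = 167.44 mL
Volume remaining = 286 − 167.44 = 118.56 mL
Drug remaining = 118.56 mL × 115.3846 mcg/mL = 13680 mcg = 13.68 mg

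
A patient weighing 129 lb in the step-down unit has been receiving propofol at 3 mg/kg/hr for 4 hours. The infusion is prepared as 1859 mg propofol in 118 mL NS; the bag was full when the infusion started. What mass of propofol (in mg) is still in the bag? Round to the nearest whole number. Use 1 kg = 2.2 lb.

Weight = 129 lb ÷ 2.2 lb/kg = 58.63636 kg
Dose = 3 mg/kg/hr × 58.63636 kg = 175.9091 mg/hr
Concentration = 1859 mg ÷ 118 mL = 15.75424 mg/mL
Rate = 175.9091 mg/hr ÷ 15.75424 mg/mL = 11.16583 mL/hr
Volume infused = 11.16583 mL/hr × 4 hr = 44.66331 mL
Volume remaining = 118 − 44.66331 = 73.33669 mL
Drug remaining = 73.33669 mL × 15.75424 mg/mL = 1155.364 mg

1155 mg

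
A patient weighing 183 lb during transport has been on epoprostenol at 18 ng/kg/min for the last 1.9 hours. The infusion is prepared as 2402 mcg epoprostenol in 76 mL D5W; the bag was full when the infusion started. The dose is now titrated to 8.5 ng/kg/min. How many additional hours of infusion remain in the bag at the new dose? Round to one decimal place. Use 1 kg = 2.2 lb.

Initial rate:
Weight = 183 lb ÷ 2.2 lb/kg = 83.18182 kg
Dose = 18 ng/kg/min × 83.18182 kg = 1497.273 ng/min
1497.273 ng/min × 60 min/hr = 89836.36 ng/hr
Concentration = 2402 mcg ÷ 76 mL = 31.60526 mcg/mL = 31605.26 ng/mL
Rate = 89836.36 ng/hr ÷ 31605.26 ng/mL = 2.842449 mL/hr
Volume infused so far = 2.842449 mL/hr × 1.9 hr = 5.400654 mL
Volume remaining = 76 − 5.400654 = 70.59935 mL
New rate:
Dose = 8.5 ng/kg/min × 83.18182 kg = 707.0455 ng/min
707.0455 ng/min × 60 min/hr = 42422.73 ng/hr
Rate = 42422.73 ng/hr ÷ 31605.26 ng/mL = 1.342268 mL/hr
Time remaining = 70.59935 mL ÷ 1.342268 mL/hr = 52.59706 hr

52.6 hours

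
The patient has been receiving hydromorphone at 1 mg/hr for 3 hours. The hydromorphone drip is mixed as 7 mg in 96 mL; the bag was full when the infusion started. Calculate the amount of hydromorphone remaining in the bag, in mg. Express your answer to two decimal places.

Concentration = 7 mg ÷ 96 mL = 0.07291667 mg/mL
Rate = 1 mg/hr ÷ 0.07291667 mg/mL = 13.71429 mL/hr
Volume infused = 13.71429 mL/hr × 3 hr = 41.14286 mL
Volume remaining = 96 − 41.14286 = 54.85714 mL
Drug remaining = 54.85714 mL × 0.07291667 mg/mL = 4 mg

4.00 mg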